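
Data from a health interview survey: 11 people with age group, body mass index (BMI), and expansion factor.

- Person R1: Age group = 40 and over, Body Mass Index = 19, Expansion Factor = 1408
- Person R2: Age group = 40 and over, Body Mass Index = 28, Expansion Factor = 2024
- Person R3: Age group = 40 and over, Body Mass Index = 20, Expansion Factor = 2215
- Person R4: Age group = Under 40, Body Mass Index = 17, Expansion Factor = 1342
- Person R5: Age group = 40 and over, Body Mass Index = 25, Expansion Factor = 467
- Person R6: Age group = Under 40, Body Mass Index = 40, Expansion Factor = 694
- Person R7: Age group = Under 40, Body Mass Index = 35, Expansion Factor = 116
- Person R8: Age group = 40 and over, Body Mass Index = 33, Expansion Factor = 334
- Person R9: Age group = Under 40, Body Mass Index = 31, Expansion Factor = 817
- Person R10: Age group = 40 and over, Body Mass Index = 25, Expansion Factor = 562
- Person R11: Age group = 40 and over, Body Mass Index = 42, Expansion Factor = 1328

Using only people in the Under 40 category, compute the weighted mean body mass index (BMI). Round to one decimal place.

Under 40 rows: R4, R6, R7, R9
Weighted sum = 17×1342 + 40×694 + 35×116 + 31×817
  = 22814 + 27760 + 4060 + 25327 = 79961
Sum of weights = 1342 + 694 + 116 + 817 = 2969
Weighted mean = 79961 / 2969 = 26.931964

26.9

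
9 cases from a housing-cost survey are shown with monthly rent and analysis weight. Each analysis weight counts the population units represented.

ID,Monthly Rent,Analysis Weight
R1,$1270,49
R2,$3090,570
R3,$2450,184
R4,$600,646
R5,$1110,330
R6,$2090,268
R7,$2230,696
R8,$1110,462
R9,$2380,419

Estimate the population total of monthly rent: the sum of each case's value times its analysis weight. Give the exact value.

6650470

Weighted total = 1270×49 + 3090×570 + 2450×184 + 600×646 + 1110×330 + 2090×268 + 2230×696 + 1110×462 + 2380×419
  = 62230 + 1761300 + 450800 + 387600 + 366300 + 560120 + 1552080 + 512820 + 997220 = 6650470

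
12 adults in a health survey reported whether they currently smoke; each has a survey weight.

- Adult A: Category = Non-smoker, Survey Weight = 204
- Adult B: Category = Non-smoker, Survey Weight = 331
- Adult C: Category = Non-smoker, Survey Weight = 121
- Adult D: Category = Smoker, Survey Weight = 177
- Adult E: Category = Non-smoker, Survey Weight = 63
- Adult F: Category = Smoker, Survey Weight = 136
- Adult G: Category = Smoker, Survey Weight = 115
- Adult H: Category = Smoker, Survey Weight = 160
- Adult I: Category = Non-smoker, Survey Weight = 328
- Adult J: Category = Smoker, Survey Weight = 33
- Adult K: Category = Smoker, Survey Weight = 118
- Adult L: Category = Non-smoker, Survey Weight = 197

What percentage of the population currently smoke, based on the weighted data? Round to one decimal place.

37.3

Sum of weights for 'Smoker' = 177 + 136 + 115 + 160 + 33 + 118 = 739
Total weight = 204 + 331 + 121 + 177 + 63 + 136 + 115 + 160 + 328 + 33 + 118 + 197 = 1983
Weighted proportion = 739 / 1983 = 0.37266768 → 37.266768%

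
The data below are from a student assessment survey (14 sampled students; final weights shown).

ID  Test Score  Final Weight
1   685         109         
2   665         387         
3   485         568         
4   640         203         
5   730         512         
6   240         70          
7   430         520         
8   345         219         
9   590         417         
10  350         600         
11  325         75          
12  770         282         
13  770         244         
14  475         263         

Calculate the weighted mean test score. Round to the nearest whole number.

Weighted sum = 2437485
Sum of weights = 4469
Weighted mean = 2437485 / 4469 = 545.42068

545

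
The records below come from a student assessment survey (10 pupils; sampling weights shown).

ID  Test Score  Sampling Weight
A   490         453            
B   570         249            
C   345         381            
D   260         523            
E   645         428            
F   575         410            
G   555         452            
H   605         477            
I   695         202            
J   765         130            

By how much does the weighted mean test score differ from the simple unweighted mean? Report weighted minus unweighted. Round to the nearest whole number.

Unweighted sum = 490 + 570 + 345 + 260 + 645 + 575 + 555 + 605 + 695 + 765 = 5505
Unweighted mean = 5505 / 10 = 550.5
Weighted sum = 490×453 + 570×249 + 345×381 + 260×523 + 645×428 + 575×410 + 555×452 + 605×477 + 695×202 + 765×130
  = 221970 + 141930 + 131445 + 135980 + 276060 + 235750 + 250860 + 288585 + 140390 + 99450 = 1922420
Sum of weights = 453 + 249 + 381 + 523 + 428 + 410 + 452 + 477 + 202 + 130 = 3705
Weighted mean = 1922420 / 3705 = 518.87179
Difference (weighted minus unweighted) = -31.628205

-32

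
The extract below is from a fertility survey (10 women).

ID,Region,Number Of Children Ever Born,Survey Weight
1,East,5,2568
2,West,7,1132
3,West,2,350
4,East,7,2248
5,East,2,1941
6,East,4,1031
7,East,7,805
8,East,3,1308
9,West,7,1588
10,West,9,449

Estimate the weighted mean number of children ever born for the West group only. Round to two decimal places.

West rows: 2, 3, 9, 10
Weighted sum = 23781
Sum of weights = 3519
Weighted mean = 23781 / 3519 = 6.7578858

6.76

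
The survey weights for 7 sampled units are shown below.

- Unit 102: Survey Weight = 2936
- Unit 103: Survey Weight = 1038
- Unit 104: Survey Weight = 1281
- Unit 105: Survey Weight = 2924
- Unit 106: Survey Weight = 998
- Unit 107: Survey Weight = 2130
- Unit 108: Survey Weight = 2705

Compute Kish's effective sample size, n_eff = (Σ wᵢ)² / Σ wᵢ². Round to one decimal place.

Σ wᵢ = 2936 + 1038 + 1281 + 2924 + 998 + 2130 + 2705 = 14012
Σ wᵢ² = 8620096 + 1077444 + 1640961 + 8549776 + 996004 + 4536900 + 7317025 = 32738206
n_eff = 14012² / 32738206 = 196336144 / 32738206 = 5.9971565

6.0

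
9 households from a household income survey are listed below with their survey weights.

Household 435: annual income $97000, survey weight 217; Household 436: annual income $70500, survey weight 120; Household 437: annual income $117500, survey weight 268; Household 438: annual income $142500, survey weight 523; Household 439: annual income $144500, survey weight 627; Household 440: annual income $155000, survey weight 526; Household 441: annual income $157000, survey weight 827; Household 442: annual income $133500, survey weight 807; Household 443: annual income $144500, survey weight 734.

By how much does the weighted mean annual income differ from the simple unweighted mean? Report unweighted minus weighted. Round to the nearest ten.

-10980

Unweighted sum = 97000 + 70500 + 117500 + 142500 + 144500 + 155000 + 157000 + 133500 + 144500 = 1162000
Unweighted mean = 1162000 / 9 = 129111.11
Weighted sum = 97000×217 + 70500×120 + 117500×268 + 142500×523 + 144500×627 + 155000×526 + 157000×827 + 133500×807 + 144500×734
  = 21049000 + 8460000 + 31490000 + 74527500 + 90601500 + 81530000 + 129839000 + 107734500 + 106063000 = 651294500
Sum of weights = 217 + 120 + 268 + 523 + 627 + 526 + 827 + 807 + 734 = 4649
Weighted mean = 651294500 / 4649 = 140093.46
Difference (unweighted minus weighted) = -10982.35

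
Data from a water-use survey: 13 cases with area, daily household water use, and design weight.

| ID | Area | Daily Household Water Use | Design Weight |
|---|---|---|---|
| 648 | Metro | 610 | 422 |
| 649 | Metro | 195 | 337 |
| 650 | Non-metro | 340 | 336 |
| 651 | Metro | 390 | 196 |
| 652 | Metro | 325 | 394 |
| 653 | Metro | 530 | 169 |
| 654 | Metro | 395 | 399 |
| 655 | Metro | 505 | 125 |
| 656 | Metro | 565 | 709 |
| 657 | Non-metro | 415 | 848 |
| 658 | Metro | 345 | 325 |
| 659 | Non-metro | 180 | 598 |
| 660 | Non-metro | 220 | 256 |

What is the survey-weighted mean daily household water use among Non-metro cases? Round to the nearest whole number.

309

Non-metro rows: 650, 657, 659, 660
Weighted sum = 340×336 + 415×848 + 180×598 + 220×256
  = 114240 + 351920 + 107640 + 56320 = 630120
Sum of weights = 336 + 848 + 598 + 256 = 2038
Weighted mean = 630120 / 2038 = 309.18548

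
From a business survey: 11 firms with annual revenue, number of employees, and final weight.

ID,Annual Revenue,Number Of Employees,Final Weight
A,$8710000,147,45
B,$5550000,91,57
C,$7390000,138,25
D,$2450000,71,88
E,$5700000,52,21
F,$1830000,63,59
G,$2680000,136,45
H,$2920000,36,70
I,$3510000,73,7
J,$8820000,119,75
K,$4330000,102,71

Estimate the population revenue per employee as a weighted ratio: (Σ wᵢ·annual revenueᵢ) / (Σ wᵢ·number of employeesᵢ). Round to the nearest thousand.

Σ wᵢ·y = 8710000×45 + 5550000×57 + 7390000×25 + 2450000×88 + 5700000×21 + 1830000×59 + 2680000×45 + 2920000×70 + 3510000×7 + 8820000×75 + 4330000×71
  = 391950000 + 316350000 + 184750000 + 215600000 + 119700000 + 107970000 + 120600000 + 204400000 + 24570000 + 661500000 + 307430000 = 2654820000
Σ wᵢ·x = 147×45 + 91×57 + 138×25 + 71×88 + 52×21 + 63×59 + 136×45 + 36×70 + 73×7 + 119×75 + 102×71
  = 6615 + 5187 + 3450 + 6248 + 1092 + 3717 + 6120 + 2520 + 511 + 8925 + 7242 = 51627
Ratio = 2654820000 / 51627 = 51423.093

51000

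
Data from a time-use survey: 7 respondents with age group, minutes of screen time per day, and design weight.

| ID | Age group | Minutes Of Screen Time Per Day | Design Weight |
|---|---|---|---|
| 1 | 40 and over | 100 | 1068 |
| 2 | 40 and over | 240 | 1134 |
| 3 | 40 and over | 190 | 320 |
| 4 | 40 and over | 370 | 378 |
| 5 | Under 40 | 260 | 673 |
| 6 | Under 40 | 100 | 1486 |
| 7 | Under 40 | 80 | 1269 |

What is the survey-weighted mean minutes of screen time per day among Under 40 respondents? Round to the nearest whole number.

124

Under 40 rows: 5, 6, 7
Weighted sum = 425100
Sum of weights = 673 + 1486 + 1269 = 3428
Weighted mean = 425100 / 3428 = 124.00817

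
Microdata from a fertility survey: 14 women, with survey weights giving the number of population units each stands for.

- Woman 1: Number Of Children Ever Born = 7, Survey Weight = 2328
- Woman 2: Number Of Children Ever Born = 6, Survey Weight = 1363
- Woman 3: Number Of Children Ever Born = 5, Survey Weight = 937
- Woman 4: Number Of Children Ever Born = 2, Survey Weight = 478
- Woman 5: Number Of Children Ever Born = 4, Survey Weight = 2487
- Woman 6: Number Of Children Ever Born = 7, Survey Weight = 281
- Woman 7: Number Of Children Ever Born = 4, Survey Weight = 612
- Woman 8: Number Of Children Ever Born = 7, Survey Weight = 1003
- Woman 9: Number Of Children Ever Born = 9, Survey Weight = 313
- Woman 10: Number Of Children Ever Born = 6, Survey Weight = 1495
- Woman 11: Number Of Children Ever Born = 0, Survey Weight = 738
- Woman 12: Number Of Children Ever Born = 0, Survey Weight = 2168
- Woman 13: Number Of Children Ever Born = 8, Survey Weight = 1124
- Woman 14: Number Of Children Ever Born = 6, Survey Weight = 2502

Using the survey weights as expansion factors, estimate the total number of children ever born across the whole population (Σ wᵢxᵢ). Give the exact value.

87290

Weighted total = 87290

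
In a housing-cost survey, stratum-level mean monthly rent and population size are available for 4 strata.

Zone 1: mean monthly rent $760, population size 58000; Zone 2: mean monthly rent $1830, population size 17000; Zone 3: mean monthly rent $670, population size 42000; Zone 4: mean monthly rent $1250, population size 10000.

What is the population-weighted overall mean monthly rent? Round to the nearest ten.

910

Σ Nₕ·x̄ₕ = 760×58000 + 1830×17000 + 670×42000 + 1250×10000
  = 115830000
Σ Nₕ = 58000 + 17000 + 42000 + 10000 = 127000
Overall mean = 115830000 / 127000 = 912.04724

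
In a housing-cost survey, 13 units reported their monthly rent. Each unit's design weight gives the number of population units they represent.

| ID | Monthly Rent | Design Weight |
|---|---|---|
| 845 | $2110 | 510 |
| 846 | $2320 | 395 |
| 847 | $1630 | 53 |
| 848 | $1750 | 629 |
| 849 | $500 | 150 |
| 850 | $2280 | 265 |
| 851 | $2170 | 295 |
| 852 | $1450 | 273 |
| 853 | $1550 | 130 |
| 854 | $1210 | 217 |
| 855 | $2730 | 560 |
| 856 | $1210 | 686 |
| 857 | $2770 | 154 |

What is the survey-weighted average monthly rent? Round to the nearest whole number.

Weighted sum = 8144350
Sum of weights = 4317
Weighted mean = 8144350 / 4317 = 1886.5763

1887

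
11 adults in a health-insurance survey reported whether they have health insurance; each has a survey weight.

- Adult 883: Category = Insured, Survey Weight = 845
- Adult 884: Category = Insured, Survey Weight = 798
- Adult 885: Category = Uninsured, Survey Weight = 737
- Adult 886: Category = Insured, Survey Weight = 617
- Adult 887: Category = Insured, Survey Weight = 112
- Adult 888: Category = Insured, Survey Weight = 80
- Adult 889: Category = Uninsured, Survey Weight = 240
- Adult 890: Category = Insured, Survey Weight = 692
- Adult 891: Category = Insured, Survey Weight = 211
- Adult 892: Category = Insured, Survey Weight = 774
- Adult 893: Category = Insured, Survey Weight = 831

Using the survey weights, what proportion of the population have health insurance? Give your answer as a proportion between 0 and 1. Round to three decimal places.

0.835

Sum of weights for 'Insured' = 845 + 798 + 617 + 112 + 80 + 692 + 211 + 774 + 831 = 4960
Total weight = 845 + 798 + 737 + 617 + 112 + 80 + 240 + 692 + 211 + 774 + 831 = 5937
Weighted proportion = 4960 / 5937 = 0.83543877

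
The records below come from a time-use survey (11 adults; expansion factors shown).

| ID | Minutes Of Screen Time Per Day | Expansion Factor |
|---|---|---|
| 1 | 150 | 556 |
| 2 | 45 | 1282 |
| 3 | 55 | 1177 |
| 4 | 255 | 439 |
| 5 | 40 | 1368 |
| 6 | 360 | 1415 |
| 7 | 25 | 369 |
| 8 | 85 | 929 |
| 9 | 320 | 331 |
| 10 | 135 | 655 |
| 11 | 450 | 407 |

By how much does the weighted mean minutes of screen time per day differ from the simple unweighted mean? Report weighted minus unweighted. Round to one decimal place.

Unweighted sum = 150 + 45 + 55 + 255 + 40 + 360 + 25 + 85 + 320 + 135 + 450 = 1920
Unweighted mean = 1920 / 11 = 174.54545
Weighted sum = 150×556 + 45×1282 + 55×1177 + 255×439 + 40×1368 + 360×1415 + 25×369 + 85×929 + 320×331 + 135×655 + 450×407
  = 1347575
Sum of weights = 556 + 1282 + 1177 + 439 + 1368 + 1415 + 369 + 929 + 331 + 655 + 407 = 8928
Weighted mean = 1347575 / 8928 = 150.93806
Difference (weighted minus unweighted) = -23.607395

-23.6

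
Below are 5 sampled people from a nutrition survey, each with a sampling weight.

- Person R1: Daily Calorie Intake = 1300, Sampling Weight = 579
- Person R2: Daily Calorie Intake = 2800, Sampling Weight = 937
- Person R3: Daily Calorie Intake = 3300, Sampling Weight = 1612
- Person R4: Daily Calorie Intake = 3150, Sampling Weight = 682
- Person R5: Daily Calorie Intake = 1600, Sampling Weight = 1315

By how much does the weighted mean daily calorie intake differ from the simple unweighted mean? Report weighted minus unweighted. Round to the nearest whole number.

Unweighted sum = 1300 + 2800 + 3300 + 3150 + 1600 = 12150
Unweighted mean = 12150 / 5 = 2430
Weighted sum = 1300×579 + 2800×937 + 3300×1612 + 3150×682 + 1600×1315
  = 752700 + 2623600 + 5319600 + 2148300 + 2104000 = 12948200
Sum of weights = 579 + 937 + 1612 + 682 + 1315 = 5125
Weighted mean = 12948200 / 5125 = 2526.478
Difference (weighted minus unweighted) = 96.478049

96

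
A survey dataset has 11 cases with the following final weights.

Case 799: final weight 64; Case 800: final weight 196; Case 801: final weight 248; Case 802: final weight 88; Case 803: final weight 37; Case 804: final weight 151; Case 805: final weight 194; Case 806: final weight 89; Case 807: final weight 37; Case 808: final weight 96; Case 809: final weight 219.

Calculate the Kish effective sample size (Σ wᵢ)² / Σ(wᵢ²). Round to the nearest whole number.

8

Σ wᵢ = 64 + 196 + 248 + 88 + 37 + 151 + 194 + 89 + 37 + 96 + 219 = 1419
Σ wᵢ² = 240033
n_eff = 1419² / 240033 = 2013561 / 240033 = 8.3886841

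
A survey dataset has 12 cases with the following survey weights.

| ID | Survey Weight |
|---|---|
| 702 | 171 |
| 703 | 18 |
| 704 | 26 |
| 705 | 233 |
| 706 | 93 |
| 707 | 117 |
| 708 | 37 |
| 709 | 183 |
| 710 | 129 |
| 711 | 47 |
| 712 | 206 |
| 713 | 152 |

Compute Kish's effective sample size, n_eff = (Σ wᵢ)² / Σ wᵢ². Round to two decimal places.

Σ wᵢ = 171 + 18 + 26 + 233 + 93 + 117 + 37 + 183 + 129 + 47 + 206 + 152 = 1412
Σ wᵢ² = 226116
n_eff = 1412² / 226116 = 1993744 / 226116 = 8.8173504

8.82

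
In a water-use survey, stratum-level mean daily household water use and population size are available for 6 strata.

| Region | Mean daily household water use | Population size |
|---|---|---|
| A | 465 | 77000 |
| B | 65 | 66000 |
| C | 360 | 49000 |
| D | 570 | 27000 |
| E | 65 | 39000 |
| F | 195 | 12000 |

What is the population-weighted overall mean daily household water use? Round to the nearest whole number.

289

Σ Nₕ·x̄ₕ = 465×77000 + 65×66000 + 360×49000 + 570×27000 + 65×39000 + 195×12000
  = 78000000
Σ Nₕ = 77000 + 66000 + 49000 + 27000 + 39000 + 12000 = 270000
Overall mean = 78000000 / 270000 = 288.88889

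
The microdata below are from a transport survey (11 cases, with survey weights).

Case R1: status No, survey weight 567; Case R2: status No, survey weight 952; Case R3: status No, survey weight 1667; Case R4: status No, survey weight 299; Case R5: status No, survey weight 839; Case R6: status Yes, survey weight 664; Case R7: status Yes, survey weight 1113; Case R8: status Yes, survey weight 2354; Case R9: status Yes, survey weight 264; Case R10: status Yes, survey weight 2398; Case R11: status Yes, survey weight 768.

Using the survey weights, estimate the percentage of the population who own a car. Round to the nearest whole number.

Sum of weights for 'Yes' = 664 + 1113 + 2354 + 264 + 2398 + 768 = 7561
Total weight = 567 + 952 + 1667 + 299 + 839 + 664 + 1113 + 2354 + 264 + 2398 + 768 = 11885
Weighted proportion = 7561 / 11885 = 0.63618006 → 63.618006%

64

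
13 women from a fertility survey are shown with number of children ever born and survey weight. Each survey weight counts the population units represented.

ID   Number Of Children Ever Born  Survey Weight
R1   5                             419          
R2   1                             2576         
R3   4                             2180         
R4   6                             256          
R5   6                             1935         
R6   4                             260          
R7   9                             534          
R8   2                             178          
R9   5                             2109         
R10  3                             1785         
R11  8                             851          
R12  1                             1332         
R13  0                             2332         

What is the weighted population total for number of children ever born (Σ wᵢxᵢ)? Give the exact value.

56779

Weighted total = 56779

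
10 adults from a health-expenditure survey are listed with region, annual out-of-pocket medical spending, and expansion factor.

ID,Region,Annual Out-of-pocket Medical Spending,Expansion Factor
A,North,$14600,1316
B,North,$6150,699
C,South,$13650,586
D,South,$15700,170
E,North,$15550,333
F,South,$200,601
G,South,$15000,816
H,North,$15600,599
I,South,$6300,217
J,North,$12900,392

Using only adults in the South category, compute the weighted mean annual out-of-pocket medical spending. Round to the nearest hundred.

10200

South rows: C, D, F, G, I
Weighted sum = 13650×586 + 15700×170 + 200×601 + 15000×816 + 6300×217
  = 7998900 + 2669000 + 120200 + 12240000 + 1367100 = 24395200
Sum of weights = 2390
Weighted mean = 24395200 / 2390 = 10207.197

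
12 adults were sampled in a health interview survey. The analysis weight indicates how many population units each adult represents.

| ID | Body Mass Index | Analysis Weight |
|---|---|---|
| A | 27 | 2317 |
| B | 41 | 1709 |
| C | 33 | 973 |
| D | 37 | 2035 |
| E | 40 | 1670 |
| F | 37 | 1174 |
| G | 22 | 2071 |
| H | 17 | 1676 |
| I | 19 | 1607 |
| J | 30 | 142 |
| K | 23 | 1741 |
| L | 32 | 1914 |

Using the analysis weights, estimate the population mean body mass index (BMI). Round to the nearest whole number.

29

Weighted sum = 27×2317 + 41×1709 + 33×973 + 37×2035 + 40×1670 + 37×1174 + 22×2071 + 17×1676 + 19×1607 + 30×142 + 23×1741 + 32×1914
  = 62559 + 70069 + 32109 + 75295 + 66800 + 43438 + 45562 + 28492 + 30533 + 4260 + 40043 + 61248 = 560408
Sum of weights = 2317 + 1709 + 973 + 2035 + 1670 + 1174 + 2071 + 1676 + 1607 + 142 + 1741 + 1914 = 19029
Weighted mean = 560408 / 19029 = 29.450208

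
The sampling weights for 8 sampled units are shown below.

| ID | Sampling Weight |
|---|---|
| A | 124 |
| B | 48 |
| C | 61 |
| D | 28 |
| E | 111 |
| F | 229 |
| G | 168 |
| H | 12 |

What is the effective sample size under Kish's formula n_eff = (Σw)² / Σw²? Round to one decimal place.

Σ wᵢ = 124 + 48 + 61 + 28 + 111 + 229 + 168 + 12 = 781
Σ wᵢ² = 15376 + 2304 + 3721 + 784 + 12321 + 52441 + 28224 + 144 = 115315
n_eff = 781² / 115315 = 609961 / 115315 = 5.28952

5.3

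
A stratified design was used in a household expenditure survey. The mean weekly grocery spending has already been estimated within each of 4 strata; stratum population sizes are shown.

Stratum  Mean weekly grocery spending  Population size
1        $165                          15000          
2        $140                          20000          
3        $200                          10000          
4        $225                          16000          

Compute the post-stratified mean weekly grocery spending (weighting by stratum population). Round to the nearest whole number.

178

Σ Nₕ·x̄ₕ = 165×15000 + 140×20000 + 200×10000 + 225×16000
  = 2475000 + 2800000 + 2000000 + 3600000 = 10875000
Σ Nₕ = 15000 + 20000 + 10000 + 16000 = 61000
Overall mean = 10875000 / 61000 = 178.27869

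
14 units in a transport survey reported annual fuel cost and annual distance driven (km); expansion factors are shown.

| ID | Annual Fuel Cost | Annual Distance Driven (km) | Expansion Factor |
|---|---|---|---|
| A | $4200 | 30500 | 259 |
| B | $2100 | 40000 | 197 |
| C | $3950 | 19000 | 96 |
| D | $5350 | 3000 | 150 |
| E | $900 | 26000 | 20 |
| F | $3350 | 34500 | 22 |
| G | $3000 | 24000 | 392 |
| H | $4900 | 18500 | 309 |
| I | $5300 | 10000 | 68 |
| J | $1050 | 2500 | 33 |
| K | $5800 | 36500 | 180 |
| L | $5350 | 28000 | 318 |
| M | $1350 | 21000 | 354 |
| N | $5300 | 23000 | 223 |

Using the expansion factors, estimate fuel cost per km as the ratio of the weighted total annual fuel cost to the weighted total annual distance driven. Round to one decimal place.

0.2

Σ wᵢ·y = 10265150
Σ wᵢ·x = 63256500
Ratio = 10265150 / 63256500 = 0.16227818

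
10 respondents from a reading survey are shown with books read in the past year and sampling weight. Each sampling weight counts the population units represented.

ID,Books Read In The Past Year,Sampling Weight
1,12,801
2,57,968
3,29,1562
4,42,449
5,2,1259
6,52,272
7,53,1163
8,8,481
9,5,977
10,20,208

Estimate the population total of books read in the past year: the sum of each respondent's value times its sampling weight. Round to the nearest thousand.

220000

Weighted total = 12×801 + 57×968 + 29×1562 + 42×449 + 2×1259 + 52×272 + 53×1163 + 8×481 + 5×977 + 20×208
  = 9612 + 55176 + 45298 + 18858 + 2518 + 14144 + 61639 + 3848 + 4885 + 4160 = 220138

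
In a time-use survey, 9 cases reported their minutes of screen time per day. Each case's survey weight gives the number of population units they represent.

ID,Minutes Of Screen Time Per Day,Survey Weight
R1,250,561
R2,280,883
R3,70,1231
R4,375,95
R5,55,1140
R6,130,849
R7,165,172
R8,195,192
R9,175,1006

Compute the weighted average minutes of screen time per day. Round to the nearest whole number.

151

Weighted sum = 250×561 + 280×883 + 70×1231 + 375×95 + 55×1140 + 130×849 + 165×172 + 195×192 + 175×1006
  = 140250 + 247240 + 86170 + 35625 + 62700 + 110370 + 28380 + 37440 + 176050 = 924225
Sum of weights = 561 + 883 + 1231 + 95 + 1140 + 849 + 172 + 192 + 1006 = 6129
Weighted mean = 924225 / 6129 = 150.7954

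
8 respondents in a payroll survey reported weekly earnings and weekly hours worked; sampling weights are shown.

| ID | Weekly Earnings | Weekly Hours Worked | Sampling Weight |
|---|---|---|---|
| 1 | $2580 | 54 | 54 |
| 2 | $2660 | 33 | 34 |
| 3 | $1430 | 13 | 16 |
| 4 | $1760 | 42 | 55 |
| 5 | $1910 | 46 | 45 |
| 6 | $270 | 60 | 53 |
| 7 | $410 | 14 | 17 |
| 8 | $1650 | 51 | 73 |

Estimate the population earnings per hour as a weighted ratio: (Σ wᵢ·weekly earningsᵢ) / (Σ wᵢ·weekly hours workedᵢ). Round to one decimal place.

Σ wᵢ·y = 2580×54 + 2660×34 + 1430×16 + 1760×55 + 1910×45 + 270×53 + 410×17 + 1650×73
  = 139320 + 90440 + 22880 + 96800 + 85950 + 14310 + 6970 + 120450 = 577120
Σ wᵢ·x = 54×54 + 33×34 + 13×16 + 42×55 + 46×45 + 60×53 + 14×17 + 51×73
  = 2916 + 1122 + 208 + 2310 + 2070 + 3180 + 238 + 3723 = 15767
Ratio = 577120 / 15767 = 36.603032

36.6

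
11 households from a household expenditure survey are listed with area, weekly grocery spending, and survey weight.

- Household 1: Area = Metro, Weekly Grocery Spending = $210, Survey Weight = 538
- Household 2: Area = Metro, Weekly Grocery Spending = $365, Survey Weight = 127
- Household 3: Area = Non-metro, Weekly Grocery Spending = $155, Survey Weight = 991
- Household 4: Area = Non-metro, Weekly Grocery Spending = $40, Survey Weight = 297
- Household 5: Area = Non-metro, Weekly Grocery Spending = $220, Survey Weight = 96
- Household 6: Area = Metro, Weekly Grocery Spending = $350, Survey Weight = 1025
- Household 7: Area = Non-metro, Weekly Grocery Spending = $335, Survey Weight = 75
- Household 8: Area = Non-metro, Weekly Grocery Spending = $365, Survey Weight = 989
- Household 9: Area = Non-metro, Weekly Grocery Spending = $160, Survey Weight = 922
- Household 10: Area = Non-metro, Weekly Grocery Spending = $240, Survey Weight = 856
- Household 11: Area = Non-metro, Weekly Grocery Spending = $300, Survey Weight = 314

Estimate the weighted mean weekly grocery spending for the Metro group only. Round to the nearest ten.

310

Metro rows: 1, 2, 6
Weighted sum = 210×538 + 365×127 + 350×1025
  = 518085
Sum of weights = 538 + 127 + 1025 = 1690
Weighted mean = 518085 / 1690 = 306.55917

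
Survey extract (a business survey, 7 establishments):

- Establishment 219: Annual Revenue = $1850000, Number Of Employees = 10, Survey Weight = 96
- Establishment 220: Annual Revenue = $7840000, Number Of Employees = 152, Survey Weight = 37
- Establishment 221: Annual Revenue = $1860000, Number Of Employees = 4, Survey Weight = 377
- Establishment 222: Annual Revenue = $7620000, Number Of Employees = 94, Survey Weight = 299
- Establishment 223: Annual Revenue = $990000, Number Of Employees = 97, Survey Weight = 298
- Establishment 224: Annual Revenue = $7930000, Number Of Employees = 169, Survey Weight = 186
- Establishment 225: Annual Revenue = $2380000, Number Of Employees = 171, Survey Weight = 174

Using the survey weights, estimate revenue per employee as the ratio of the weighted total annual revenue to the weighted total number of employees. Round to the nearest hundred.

44600

Σ wᵢ·y = 1850000×96 + 7840000×37 + 1860000×377 + 7620000×299 + 990000×298 + 7930000×186 + 2380000×174
  = 177600000 + 290080000 + 701220000 + 2278380000 + 295020000 + 1474980000 + 414120000 = 5631400000
Σ wᵢ·x = 10×96 + 152×37 + 4×377 + 94×299 + 97×298 + 169×186 + 171×174
  = 126292
Ratio = 5631400000 / 126292 = 44590.315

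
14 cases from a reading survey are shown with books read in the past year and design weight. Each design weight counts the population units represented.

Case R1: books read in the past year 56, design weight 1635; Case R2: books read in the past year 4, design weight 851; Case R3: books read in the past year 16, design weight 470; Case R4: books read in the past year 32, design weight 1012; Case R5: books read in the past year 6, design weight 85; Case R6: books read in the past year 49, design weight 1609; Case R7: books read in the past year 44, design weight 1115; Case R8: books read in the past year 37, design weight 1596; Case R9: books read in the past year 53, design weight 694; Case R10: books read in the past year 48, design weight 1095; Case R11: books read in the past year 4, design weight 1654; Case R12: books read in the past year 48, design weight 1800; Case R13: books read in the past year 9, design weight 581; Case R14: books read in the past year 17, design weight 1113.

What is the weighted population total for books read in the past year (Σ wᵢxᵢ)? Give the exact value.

528839

Weighted total = 528839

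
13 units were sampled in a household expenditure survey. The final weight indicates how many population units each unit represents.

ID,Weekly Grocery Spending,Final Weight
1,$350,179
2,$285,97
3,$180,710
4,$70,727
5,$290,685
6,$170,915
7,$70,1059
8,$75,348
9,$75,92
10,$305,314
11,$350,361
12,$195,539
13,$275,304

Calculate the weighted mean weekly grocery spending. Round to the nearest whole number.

180

Weighted sum = 1141140
Sum of weights = 6330
Weighted mean = 1141140 / 6330 = 180.27488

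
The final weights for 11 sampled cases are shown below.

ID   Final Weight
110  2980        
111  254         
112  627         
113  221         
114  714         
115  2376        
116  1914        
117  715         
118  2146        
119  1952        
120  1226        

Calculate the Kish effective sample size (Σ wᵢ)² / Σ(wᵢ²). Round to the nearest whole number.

Σ wᵢ = 2980 + 254 + 627 + 221 + 714 + 2376 + 1914 + 715 + 2146 + 1952 + 1226 = 15125
Σ wᵢ² = 29635375
n_eff = 15125² / 29635375 = 228765625 / 29635375 = 7.719343

8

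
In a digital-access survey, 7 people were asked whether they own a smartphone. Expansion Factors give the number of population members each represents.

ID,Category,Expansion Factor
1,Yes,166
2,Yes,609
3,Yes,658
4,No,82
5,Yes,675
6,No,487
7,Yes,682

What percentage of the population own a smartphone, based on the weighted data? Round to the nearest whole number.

83

Sum of weights for 'Yes' = 166 + 609 + 658 + 675 + 682 = 2790
Total weight = 166 + 609 + 658 + 82 + 675 + 487 + 682 = 3359
Weighted proportion = 2790 / 3359 = 0.83060435 → 83.060435%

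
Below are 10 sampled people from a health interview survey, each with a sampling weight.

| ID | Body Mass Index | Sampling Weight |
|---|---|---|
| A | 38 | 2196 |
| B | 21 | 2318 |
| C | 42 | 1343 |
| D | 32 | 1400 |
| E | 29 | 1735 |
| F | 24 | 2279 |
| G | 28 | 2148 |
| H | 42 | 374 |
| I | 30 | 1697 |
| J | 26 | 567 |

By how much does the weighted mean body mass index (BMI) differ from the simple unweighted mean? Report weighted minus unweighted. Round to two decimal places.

Unweighted sum = 312
Unweighted mean = 312 / 10 = 31.2
Weighted sum = 38×2196 + 21×2318 + 42×1343 + 32×1400 + 29×1735 + 24×2279 + 28×2148 + 42×374 + 30×1697 + 26×567
  = 479847
Sum of weights = 2196 + 2318 + 1343 + 1400 + 1735 + 2279 + 2148 + 374 + 1697 + 567 = 16057
Weighted mean = 479847 / 16057 = 29.883976
Difference (weighted minus unweighted) = -1.3160242

-1.32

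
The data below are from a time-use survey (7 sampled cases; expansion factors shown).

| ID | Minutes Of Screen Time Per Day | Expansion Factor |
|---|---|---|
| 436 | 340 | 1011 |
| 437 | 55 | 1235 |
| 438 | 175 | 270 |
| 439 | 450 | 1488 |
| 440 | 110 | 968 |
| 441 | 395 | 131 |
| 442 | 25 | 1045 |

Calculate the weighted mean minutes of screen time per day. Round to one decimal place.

Weighted sum = 340×1011 + 55×1235 + 175×270 + 450×1488 + 110×968 + 395×131 + 25×1045
  = 343740 + 67925 + 47250 + 669600 + 106480 + 51745 + 26125 = 1312865
Sum of weights = 1011 + 1235 + 270 + 1488 + 968 + 131 + 1045 = 6148
Weighted mean = 1312865 / 6148 = 213.54343

213.5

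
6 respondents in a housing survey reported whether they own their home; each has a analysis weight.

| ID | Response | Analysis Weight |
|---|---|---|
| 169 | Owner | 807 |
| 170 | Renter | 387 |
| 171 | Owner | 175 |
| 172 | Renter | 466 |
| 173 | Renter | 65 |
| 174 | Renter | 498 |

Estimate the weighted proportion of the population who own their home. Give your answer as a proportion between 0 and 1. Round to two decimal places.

Sum of weights for 'Owner' = 807 + 175 = 982
Total weight = 807 + 387 + 175 + 466 + 65 + 498 = 2398
Weighted proportion = 982 / 2398 = 0.40950792

0.41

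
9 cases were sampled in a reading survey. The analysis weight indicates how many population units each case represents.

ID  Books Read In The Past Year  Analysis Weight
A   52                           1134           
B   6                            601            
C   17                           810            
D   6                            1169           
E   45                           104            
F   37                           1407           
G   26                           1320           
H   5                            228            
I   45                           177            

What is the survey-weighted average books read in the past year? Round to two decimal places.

26.41

Weighted sum = 52×1134 + 6×601 + 17×810 + 6×1169 + 45×104 + 37×1407 + 26×1320 + 5×228 + 45×177
  = 58968 + 3606 + 13770 + 7014 + 4680 + 52059 + 34320 + 1140 + 7965 = 183522
Sum of weights = 1134 + 601 + 810 + 1169 + 104 + 1407 + 1320 + 228 + 177 = 6950
Weighted mean = 183522 / 6950 = 26.406043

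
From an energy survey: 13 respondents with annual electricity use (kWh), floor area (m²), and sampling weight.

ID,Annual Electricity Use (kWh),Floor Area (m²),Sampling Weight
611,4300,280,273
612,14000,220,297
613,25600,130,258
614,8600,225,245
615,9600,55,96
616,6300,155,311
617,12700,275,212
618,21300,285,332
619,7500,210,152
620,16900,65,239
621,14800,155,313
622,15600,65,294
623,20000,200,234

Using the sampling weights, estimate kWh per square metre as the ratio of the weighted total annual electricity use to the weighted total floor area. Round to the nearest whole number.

76

Σ wᵢ·y = 45766500
Σ wᵢ·x = 598730
Ratio = 45766500 / 598730 = 76.439297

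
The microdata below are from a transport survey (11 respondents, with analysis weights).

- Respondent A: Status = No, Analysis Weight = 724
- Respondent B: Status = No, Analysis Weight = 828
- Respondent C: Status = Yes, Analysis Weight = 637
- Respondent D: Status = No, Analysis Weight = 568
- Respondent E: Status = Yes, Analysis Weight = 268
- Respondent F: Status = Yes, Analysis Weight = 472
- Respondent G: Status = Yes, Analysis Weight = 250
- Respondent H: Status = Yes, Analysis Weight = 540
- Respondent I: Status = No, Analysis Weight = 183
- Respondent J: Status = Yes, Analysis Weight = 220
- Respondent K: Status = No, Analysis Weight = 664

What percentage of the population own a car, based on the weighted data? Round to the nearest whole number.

Sum of weights for 'Yes' = 637 + 268 + 472 + 250 + 540 + 220 = 2387
Total weight = 724 + 828 + 637 + 568 + 268 + 472 + 250 + 540 + 183 + 220 + 664 = 5354
Weighted proportion = 2387 / 5354 = 0.44583489 → 44.583489%

45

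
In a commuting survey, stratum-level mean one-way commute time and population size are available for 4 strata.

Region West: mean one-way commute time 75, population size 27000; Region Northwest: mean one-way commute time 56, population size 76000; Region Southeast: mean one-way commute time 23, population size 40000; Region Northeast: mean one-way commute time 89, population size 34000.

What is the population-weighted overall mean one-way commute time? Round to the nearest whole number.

Σ Nₕ·x̄ₕ = 75×27000 + 56×76000 + 23×40000 + 89×34000
  = 2025000 + 4256000 + 920000 + 3026000 = 10227000
Σ Nₕ = 27000 + 76000 + 40000 + 34000 = 177000
Overall mean = 10227000 / 177000 = 57.779661

58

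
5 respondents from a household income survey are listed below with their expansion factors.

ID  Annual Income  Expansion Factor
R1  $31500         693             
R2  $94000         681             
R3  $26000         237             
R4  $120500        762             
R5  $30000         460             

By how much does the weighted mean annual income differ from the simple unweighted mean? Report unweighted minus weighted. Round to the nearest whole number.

-9359

Unweighted sum = 302000
Unweighted mean = 302000 / 5 = 60400
Weighted sum = 197626500
Sum of weights = 693 + 681 + 237 + 762 + 460 = 2833
Weighted mean = 197626500 / 2833 = 69758.736
Difference (unweighted minus weighted) = -9358.7363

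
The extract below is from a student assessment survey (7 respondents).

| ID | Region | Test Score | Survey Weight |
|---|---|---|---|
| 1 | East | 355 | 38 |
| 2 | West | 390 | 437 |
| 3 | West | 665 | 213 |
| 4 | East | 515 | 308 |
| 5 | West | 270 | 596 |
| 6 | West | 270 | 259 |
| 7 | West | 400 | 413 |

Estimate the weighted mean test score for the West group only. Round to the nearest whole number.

369

West rows: 2, 3, 5, 6, 7
Weighted sum = 390×437 + 665×213 + 270×596 + 270×259 + 400×413
  = 170430 + 141645 + 160920 + 69930 + 165200 = 708125
Sum of weights = 437 + 213 + 596 + 259 + 413 = 1918
Weighted mean = 708125 / 1918 = 369.19969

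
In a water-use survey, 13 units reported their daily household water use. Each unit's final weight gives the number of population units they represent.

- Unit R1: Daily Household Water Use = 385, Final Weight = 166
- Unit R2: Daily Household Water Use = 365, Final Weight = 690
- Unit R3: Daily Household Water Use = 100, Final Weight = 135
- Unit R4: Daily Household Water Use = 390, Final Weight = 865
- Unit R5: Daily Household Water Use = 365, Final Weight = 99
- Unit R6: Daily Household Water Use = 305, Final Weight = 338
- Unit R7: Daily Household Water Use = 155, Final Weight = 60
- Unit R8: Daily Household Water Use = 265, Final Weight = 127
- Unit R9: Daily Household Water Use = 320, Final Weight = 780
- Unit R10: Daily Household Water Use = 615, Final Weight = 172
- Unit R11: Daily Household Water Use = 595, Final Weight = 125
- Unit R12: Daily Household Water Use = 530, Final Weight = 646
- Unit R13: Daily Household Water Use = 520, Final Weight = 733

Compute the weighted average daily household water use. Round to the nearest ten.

410

Weighted sum = 2002085
Sum of weights = 4936
Weighted mean = 2002085 / 4936 = 405.60879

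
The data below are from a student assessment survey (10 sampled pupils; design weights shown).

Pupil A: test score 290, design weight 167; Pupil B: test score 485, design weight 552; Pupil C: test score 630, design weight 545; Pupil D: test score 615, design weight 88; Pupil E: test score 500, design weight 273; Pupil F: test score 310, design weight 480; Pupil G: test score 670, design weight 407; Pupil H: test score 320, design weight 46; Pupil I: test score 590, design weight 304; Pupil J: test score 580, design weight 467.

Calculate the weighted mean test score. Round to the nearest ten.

Weighted sum = 290×167 + 485×552 + 630×545 + 615×88 + 500×273 + 310×480 + 670×407 + 320×46 + 590×304 + 580×467
  = 48430 + 267720 + 343350 + 54120 + 136500 + 148800 + 272690 + 14720 + 179360 + 270860 = 1736550
Sum of weights = 167 + 552 + 545 + 88 + 273 + 480 + 407 + 46 + 304 + 467 = 3329
Weighted mean = 1736550 / 3329 = 521.64314

520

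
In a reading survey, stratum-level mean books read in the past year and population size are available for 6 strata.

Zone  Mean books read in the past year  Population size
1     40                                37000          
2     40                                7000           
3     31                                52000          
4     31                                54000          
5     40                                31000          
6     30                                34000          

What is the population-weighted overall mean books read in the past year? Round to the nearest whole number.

Σ Nₕ·x̄ₕ = 40×37000 + 40×7000 + 31×52000 + 31×54000 + 40×31000 + 30×34000
  = 1480000 + 280000 + 1612000 + 1674000 + 1240000 + 1020000 = 7306000
Σ Nₕ = 37000 + 7000 + 52000 + 54000 + 31000 + 34000 = 215000
Overall mean = 7306000 / 215000 = 33.981395

34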